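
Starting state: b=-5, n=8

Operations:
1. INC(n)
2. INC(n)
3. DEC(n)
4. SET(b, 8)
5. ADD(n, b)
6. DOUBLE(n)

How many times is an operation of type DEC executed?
1

Counting DEC operations:
Step 3: DEC(n) ← DEC
Total: 1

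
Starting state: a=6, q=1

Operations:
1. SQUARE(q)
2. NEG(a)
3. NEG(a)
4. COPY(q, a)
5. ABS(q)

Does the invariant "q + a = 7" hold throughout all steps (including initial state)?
No, violated after step 2

The invariant is violated after step 2.

State at each step:
Initial: a=6, q=1
After step 1: a=6, q=1
After step 2: a=-6, q=1
After step 3: a=6, q=1
After step 4: a=6, q=6
After step 5: a=6, q=6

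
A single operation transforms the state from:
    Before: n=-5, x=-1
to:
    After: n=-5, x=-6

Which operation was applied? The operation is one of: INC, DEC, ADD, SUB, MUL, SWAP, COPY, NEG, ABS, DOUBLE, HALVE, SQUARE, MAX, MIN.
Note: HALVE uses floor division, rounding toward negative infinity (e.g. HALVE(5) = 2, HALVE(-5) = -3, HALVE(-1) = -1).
ADD(x, n)

Analyzing the change:
Before: n=-5, x=-1
After: n=-5, x=-6
Variable x changed from -1 to -6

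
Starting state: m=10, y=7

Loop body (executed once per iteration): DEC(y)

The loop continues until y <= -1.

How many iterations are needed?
8

Tracing iterations:
Initial: m=10, y=7
After iteration 1: m=10, y=6
After iteration 2: m=10, y=5
After iteration 3: m=10, y=4
After iteration 4: m=10, y=3
After iteration 5: m=10, y=2
After iteration 6: m=10, y=1
After iteration 7: m=10, y=0
After iteration 8: m=10, y=-1
y <= -1 now holds, so the loop exits after 8 iterations.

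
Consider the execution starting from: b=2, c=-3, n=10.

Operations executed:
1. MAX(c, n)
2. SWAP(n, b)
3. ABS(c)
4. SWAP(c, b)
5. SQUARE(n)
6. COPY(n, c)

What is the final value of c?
c = 10

Tracing execution:
Step 1: MAX(c, n) → c = 10
Step 2: SWAP(n, b) → c = 10
Step 3: ABS(c) → c = 10
Step 4: SWAP(c, b) → c = 10
Step 5: SQUARE(n) → c = 10
Step 6: COPY(n, c) → c = 10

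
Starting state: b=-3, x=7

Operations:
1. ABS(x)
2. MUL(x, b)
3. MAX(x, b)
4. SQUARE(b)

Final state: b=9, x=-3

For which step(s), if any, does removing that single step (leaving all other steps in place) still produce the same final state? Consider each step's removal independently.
Step(s) 1

Testing removal of each single step:
Without step 1: final = b=9, x=-3 (same)
Without step 2: final = b=9, x=7 (different)
Without step 3: final = b=9, x=-21 (different)
Without step 4: final = b=-3, x=-3 (different)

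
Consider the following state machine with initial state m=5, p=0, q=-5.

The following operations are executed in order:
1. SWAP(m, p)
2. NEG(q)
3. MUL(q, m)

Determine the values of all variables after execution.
{m: 0, p: 5, q: 0}

Step-by-step execution:
Initial: m=5, p=0, q=-5
After step 1 (SWAP(m, p)): m=0, p=5, q=-5
After step 2 (NEG(q)): m=0, p=5, q=5
After step 3 (MUL(q, m)): m=0, p=5, q=0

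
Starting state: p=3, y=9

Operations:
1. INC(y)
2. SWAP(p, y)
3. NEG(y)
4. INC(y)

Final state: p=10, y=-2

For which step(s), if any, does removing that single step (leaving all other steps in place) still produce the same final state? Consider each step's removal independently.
None - removing any single step changes the final result

Testing removal of each single step:
Without step 1: final = p=9, y=-2 (different)
Without step 2: final = p=3, y=-9 (different)
Without step 3: final = p=10, y=4 (different)
Without step 4: final = p=10, y=-3 (different)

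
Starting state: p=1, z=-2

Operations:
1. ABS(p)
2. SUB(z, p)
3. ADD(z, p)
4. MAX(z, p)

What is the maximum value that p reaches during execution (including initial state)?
1

Values of p at each step:
Initial: p = 1 ← maximum
After step 1: p = 1
After step 2: p = 1
After step 3: p = 1
After step 4: p = 1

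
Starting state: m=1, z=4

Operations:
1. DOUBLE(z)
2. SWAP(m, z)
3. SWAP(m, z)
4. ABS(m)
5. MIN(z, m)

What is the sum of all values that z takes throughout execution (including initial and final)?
30

Values of z at each step:
Initial: z = 4
After step 1: z = 8
After step 2: z = 1
After step 3: z = 8
After step 4: z = 8
After step 5: z = 1
Sum = 4 + 8 + 1 + 8 + 8 + 1 = 30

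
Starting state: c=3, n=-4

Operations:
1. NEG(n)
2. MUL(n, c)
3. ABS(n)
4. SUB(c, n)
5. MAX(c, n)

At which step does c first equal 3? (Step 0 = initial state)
Step 0

Tracing c:
Initial: c = 3 ← first occurrence
After step 1: c = 3
After step 2: c = 3
After step 3: c = 3
After step 4: c = -9
After step 5: c = 12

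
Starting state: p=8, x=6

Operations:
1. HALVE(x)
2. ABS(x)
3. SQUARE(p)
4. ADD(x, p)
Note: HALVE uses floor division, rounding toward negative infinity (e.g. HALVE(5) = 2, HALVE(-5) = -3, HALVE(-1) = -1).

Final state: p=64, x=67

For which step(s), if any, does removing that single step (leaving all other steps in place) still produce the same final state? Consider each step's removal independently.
Step(s) 2

Testing removal of each single step:
Without step 1: final = p=64, x=70 (different)
Without step 2: final = p=64, x=67 (same)
Without step 3: final = p=8, x=11 (different)
Without step 4: final = p=64, x=3 (different)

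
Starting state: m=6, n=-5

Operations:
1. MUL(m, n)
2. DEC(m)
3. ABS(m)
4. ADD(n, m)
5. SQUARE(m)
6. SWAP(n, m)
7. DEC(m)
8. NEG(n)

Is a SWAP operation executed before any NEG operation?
Yes

First SWAP: step 6
First NEG: step 8
Since 6 < 8, SWAP comes first.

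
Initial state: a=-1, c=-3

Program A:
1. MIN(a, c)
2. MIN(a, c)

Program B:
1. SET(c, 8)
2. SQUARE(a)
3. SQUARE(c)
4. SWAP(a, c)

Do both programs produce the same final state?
No

Program A final state: a=-3, c=-3
Program B final state: a=64, c=1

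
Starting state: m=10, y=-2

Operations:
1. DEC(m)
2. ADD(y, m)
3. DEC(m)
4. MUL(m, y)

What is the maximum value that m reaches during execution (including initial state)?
56

Values of m at each step:
Initial: m = 10
After step 1: m = 9
After step 2: m = 9
After step 3: m = 8
After step 4: m = 56 ← maximum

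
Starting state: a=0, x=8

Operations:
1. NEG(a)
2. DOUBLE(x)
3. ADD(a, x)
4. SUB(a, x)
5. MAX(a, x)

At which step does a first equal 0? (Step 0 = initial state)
Step 0

Tracing a:
Initial: a = 0 ← first occurrence
After step 1: a = 0
After step 2: a = 0
After step 3: a = 16
After step 4: a = 0
After step 5: a = 16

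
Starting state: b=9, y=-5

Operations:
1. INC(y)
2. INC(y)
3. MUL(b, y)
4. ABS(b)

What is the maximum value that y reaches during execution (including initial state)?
-3

Values of y at each step:
Initial: y = -5
After step 1: y = -4
After step 2: y = -3 ← maximum
After step 3: y = -3
After step 4: y = -3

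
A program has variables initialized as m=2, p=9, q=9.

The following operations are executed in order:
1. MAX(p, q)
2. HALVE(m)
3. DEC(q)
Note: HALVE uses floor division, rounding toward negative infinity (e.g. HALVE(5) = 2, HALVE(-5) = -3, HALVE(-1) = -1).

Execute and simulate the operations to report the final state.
{m: 1, p: 9, q: 8}

Step-by-step execution:
Initial: m=2, p=9, q=9
After step 1 (MAX(p, q)): m=2, p=9, q=9
After step 2 (HALVE(m)): m=1, p=9, q=9
After step 3 (DEC(q)): m=1, p=9, q=8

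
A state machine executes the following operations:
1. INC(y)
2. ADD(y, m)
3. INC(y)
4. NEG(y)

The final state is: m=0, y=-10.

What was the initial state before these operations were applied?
m=0, y=8

Working backwards:
Final state: m=0, y=-10
Before step 4 (NEG(y)): m=0, y=10
Before step 3 (INC(y)): m=0, y=9
Before step 2 (ADD(y, m)): m=0, y=9
Before step 1 (INC(y)): m=0, y=8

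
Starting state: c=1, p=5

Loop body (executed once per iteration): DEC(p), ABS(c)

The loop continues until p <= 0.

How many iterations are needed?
5

Tracing iterations:
Initial: c=1, p=5
After iteration 1: c=1, p=4
After iteration 2: c=1, p=3
After iteration 3: c=1, p=2
After iteration 4: c=1, p=1
After iteration 5: c=1, p=0
p <= 0 now holds, so the loop exits after 5 iterations.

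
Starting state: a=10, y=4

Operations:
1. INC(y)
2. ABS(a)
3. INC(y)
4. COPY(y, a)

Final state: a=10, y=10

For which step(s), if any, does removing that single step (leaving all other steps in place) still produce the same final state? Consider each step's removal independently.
Step(s) 1, 2, 3

Testing removal of each single step:
Without step 1: final = a=10, y=10 (same)
Without step 2: final = a=10, y=10 (same)
Without step 3: final = a=10, y=10 (same)
Without step 4: final = a=10, y=6 (different)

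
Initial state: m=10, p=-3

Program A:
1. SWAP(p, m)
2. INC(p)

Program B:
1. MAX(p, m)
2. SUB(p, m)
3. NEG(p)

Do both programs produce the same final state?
No

Program A final state: m=-3, p=11
Program B final state: m=10, p=0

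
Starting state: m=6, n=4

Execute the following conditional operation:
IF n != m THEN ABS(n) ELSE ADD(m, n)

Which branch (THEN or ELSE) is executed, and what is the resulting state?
Branch: THEN, Final state: m=6, n=4

Evaluating condition: n != m
n = 4, m = 6
Condition is True, so THEN branch executes
After ABS(n): m=6, n=4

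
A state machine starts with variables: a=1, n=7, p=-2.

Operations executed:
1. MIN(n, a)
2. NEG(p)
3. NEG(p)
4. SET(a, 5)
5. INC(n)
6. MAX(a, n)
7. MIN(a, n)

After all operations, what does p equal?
p = -2

Tracing execution:
Step 1: MIN(n, a) → p = -2
Step 2: NEG(p) → p = 2
Step 3: NEG(p) → p = -2
Step 4: SET(a, 5) → p = -2
Step 5: INC(n) → p = -2
Step 6: MAX(a, n) → p = -2
Step 7: MIN(a, n) → p = -2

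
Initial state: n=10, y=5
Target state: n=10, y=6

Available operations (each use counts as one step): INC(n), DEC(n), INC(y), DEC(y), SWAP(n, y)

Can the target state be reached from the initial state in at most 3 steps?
Yes

Path (1 step): INC(y)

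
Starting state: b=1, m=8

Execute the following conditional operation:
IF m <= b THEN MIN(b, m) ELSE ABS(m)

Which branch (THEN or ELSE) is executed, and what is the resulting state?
Branch: ELSE, Final state: b=1, m=8

Evaluating condition: m <= b
m = 8, b = 1
Condition is False, so ELSE branch executes
After ABS(m): b=1, m=8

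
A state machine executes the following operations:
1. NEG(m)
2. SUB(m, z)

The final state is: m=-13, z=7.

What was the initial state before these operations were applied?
m=6, z=7

Working backwards:
Final state: m=-13, z=7
Before step 2 (SUB(m, z)): m=-6, z=7
Before step 1 (NEG(m)): m=6, z=7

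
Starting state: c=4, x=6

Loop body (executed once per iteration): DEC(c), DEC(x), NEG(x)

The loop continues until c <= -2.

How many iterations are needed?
6

Tracing iterations:
Initial: c=4, x=6
After iteration 1: c=3, x=-5
After iteration 2: c=2, x=6
After iteration 3: c=1, x=-5
After iteration 4: c=0, x=6
After iteration 5: c=-1, x=-5
After iteration 6: c=-2, x=6
c <= -2 now holds, so the loop exits after 6 iterations.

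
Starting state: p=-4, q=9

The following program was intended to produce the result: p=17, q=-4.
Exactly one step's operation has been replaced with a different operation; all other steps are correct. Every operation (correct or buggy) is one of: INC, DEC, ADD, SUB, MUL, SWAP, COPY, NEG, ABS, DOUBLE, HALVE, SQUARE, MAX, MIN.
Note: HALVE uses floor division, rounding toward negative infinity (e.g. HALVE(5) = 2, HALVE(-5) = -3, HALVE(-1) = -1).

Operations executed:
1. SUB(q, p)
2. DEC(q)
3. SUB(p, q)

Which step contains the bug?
Step 2

Trace with buggy code:
Initial: p=-4, q=9
After step 1: p=-4, q=13
After step 2: p=-4, q=12
After step 3: p=-16, q=12
Actual final p=-16, q=12 ≠ expected p=17, q=-4.
Step 2 is the only position where a single-operation replacement can produce the expected result.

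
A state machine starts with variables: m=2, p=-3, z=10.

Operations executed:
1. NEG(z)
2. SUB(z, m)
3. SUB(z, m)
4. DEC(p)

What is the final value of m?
m = 2

Tracing execution:
Step 1: NEG(z) → m = 2
Step 2: SUB(z, m) → m = 2
Step 3: SUB(z, m) → m = 2
Step 4: DEC(p) → m = 2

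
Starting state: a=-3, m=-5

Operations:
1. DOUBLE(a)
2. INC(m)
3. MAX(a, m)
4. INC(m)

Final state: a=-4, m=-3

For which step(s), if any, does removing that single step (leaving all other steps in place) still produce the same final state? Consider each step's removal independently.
None - removing any single step changes the final result

Testing removal of each single step:
Without step 1: final = a=-3, m=-3 (different)
Without step 2: final = a=-5, m=-4 (different)
Without step 3: final = a=-6, m=-3 (different)
Without step 4: final = a=-4, m=-4 (different)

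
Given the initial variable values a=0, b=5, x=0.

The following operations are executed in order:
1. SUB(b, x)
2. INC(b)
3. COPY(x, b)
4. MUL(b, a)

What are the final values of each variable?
{a: 0, b: 0, x: 6}

Step-by-step execution:
Initial: a=0, b=5, x=0
After step 1 (SUB(b, x)): a=0, b=5, x=0
After step 2 (INC(b)): a=0, b=6, x=0
After step 3 (COPY(x, b)): a=0, b=6, x=6
After step 4 (MUL(b, a)): a=0, b=0, x=6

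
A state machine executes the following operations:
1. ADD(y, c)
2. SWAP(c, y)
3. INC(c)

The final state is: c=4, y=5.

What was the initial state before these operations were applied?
c=5, y=-2

Working backwards:
Final state: c=4, y=5
Before step 3 (INC(c)): c=3, y=5
Before step 2 (SWAP(c, y)): c=5, y=3
Before step 1 (ADD(y, c)): c=5, y=-2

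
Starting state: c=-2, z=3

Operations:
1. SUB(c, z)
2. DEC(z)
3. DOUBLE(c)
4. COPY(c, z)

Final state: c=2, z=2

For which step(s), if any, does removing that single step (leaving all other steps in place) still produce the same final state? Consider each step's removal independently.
Step(s) 1, 3

Testing removal of each single step:
Without step 1: final = c=2, z=2 (same)
Without step 2: final = c=3, z=3 (different)
Without step 3: final = c=2, z=2 (same)
Without step 4: final = c=-10, z=2 (different)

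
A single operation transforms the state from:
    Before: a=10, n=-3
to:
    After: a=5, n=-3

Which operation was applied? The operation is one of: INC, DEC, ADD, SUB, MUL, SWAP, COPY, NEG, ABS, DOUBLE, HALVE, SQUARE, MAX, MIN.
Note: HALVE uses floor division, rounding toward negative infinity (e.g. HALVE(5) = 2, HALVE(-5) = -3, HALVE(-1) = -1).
HALVE(a)

Analyzing the change:
Before: a=10, n=-3
After: a=5, n=-3
Variable a changed from 10 to 5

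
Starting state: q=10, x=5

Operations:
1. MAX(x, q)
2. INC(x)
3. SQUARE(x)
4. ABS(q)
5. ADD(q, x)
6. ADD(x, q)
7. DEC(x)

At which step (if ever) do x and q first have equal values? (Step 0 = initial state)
Step 1

x and q first become equal after step 1.

Comparing values at each step:
Initial: x=5, q=10
After step 1: x=10, q=10 ← equal!
After step 2: x=11, q=10
After step 3: x=121, q=10
After step 4: x=121, q=10
After step 5: x=121, q=131
After step 6: x=252, q=131
After step 7: x=251, q=131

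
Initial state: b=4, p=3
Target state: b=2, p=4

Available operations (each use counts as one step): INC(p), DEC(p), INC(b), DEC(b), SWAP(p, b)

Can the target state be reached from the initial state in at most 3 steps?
Yes

Path (2 steps): DEC(p) → SWAP(p, b)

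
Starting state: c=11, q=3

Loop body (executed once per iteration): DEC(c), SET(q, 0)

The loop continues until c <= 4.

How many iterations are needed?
7

Tracing iterations:
Initial: c=11, q=3
After iteration 1: c=10, q=0
After iteration 2: c=9, q=0
After iteration 3: c=8, q=0
After iteration 4: c=7, q=0
After iteration 5: c=6, q=0
After iteration 6: c=5, q=0
After iteration 7: c=4, q=0
c <= 4 now holds, so the loop exits after 7 iterations.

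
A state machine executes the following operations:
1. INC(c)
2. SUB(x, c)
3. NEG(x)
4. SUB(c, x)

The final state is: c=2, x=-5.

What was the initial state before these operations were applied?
c=-4, x=2

Working backwards:
Final state: c=2, x=-5
Before step 4 (SUB(c, x)): c=-3, x=-5
Before step 3 (NEG(x)): c=-3, x=5
Before step 2 (SUB(x, c)): c=-3, x=2
Before step 1 (INC(c)): c=-4, x=2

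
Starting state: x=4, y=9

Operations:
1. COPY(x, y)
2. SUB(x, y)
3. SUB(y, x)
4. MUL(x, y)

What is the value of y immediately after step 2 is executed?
y = 9

Tracing y through execution:
Initial: y = 9
After step 1 (COPY(x, y)): y = 9
After step 2 (SUB(x, y)): y = 9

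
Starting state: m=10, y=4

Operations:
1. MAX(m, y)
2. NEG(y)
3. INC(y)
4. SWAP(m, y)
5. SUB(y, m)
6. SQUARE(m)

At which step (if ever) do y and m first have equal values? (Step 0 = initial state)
Never

y and m never become equal during execution.

Comparing values at each step:
Initial: y=4, m=10
After step 1: y=4, m=10
After step 2: y=-4, m=10
After step 3: y=-3, m=10
After step 4: y=10, m=-3
After step 5: y=13, m=-3
After step 6: y=13, m=9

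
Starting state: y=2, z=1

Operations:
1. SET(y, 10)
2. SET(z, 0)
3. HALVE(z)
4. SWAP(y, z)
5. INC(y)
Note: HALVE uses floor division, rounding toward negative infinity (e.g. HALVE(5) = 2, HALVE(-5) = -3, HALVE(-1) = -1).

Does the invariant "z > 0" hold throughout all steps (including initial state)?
No, violated after step 2

The invariant is violated after step 2.

State at each step:
Initial: y=2, z=1
After step 1: y=10, z=1
After step 2: y=10, z=0
After step 3: y=10, z=0
After step 4: y=0, z=10
After step 5: y=1, z=10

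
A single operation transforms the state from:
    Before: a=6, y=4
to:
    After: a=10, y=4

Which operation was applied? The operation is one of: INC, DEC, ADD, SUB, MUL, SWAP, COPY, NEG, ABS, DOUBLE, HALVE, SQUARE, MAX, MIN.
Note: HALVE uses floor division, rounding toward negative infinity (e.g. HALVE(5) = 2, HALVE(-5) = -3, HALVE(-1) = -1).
ADD(a, y)

Analyzing the change:
Before: a=6, y=4
After: a=10, y=4
Variable a changed from 6 to 10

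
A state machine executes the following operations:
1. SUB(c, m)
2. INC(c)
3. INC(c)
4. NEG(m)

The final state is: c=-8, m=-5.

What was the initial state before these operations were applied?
c=-5, m=5

Working backwards:
Final state: c=-8, m=-5
Before step 4 (NEG(m)): c=-8, m=5
Before step 3 (INC(c)): c=-9, m=5
Before step 2 (INC(c)): c=-10, m=5
Before step 1 (SUB(c, m)): c=-5, m=5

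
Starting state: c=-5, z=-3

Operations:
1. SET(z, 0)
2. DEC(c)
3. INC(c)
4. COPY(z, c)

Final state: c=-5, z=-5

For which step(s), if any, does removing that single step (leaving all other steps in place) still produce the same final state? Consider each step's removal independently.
Step(s) 1

Testing removal of each single step:
Without step 1: final = c=-5, z=-5 (same)
Without step 2: final = c=-4, z=-4 (different)
Without step 3: final = c=-6, z=-6 (different)
Without step 4: final = c=-5, z=0 (different)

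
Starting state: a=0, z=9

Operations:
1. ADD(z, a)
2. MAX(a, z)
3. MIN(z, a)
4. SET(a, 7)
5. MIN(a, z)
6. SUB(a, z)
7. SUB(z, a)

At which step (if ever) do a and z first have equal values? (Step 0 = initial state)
Step 2

a and z first become equal after step 2.

Comparing values at each step:
Initial: a=0, z=9
After step 1: a=0, z=9
After step 2: a=9, z=9 ← equal!
After step 3: a=9, z=9 ← equal!
After step 4: a=7, z=9
After step 5: a=7, z=9
After step 6: a=-2, z=9
After step 7: a=-2, z=11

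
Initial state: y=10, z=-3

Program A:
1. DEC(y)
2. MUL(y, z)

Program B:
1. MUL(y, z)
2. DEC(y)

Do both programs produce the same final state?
No

Program A final state: y=-27, z=-3
Program B final state: y=-31, z=-3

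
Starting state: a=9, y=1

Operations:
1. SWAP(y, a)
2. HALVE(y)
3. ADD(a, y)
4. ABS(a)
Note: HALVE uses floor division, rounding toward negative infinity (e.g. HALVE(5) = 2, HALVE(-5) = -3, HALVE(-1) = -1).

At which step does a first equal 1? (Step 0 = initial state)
Step 1

Tracing a:
Initial: a = 9
After step 1: a = 1 ← first occurrence
After step 2: a = 1
After step 3: a = 5
After step 4: a = 5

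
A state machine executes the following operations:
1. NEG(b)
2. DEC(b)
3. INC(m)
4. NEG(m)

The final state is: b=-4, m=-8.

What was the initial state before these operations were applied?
b=3, m=7

Working backwards:
Final state: b=-4, m=-8
Before step 4 (NEG(m)): b=-4, m=8
Before step 3 (INC(m)): b=-4, m=7
Before step 2 (DEC(b)): b=-3, m=7
Before step 1 (NEG(b)): b=3, m=7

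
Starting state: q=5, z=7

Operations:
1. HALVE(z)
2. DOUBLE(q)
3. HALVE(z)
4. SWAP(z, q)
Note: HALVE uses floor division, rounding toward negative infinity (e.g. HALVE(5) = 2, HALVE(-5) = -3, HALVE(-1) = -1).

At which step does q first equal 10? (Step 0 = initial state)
Step 2

Tracing q:
Initial: q = 5
After step 1: q = 5
After step 2: q = 10 ← first occurrence
After step 3: q = 10
After step 4: q = 1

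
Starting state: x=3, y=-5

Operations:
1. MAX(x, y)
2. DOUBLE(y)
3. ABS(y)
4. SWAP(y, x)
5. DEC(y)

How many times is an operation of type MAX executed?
1

Counting MAX operations:
Step 1: MAX(x, y) ← MAX
Total: 1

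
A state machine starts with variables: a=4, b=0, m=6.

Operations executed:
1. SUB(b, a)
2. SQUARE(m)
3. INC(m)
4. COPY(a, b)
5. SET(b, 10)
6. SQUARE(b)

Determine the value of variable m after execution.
m = 37

Tracing execution:
Step 1: SUB(b, a) → m = 6
Step 2: SQUARE(m) → m = 36
Step 3: INC(m) → m = 37
Step 4: COPY(a, b) → m = 37
Step 5: SET(b, 10) → m = 37
Step 6: SQUARE(b) → m = 37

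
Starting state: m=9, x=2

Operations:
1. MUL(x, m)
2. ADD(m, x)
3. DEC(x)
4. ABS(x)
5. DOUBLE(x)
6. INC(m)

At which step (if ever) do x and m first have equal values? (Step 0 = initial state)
Never

x and m never become equal during execution.

Comparing values at each step:
Initial: x=2, m=9
After step 1: x=18, m=9
After step 2: x=18, m=27
After step 3: x=17, m=27
After step 4: x=17, m=27
After step 5: x=34, m=27
After step 6: x=34, m=28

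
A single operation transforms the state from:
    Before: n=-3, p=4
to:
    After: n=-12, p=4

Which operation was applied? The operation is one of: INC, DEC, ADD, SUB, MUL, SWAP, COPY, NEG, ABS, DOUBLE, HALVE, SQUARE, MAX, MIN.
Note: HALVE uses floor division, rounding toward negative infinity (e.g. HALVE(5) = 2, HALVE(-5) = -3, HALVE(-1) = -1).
MUL(n, p)

Analyzing the change:
Before: n=-3, p=4
After: n=-12, p=4
Variable n changed from -3 to -12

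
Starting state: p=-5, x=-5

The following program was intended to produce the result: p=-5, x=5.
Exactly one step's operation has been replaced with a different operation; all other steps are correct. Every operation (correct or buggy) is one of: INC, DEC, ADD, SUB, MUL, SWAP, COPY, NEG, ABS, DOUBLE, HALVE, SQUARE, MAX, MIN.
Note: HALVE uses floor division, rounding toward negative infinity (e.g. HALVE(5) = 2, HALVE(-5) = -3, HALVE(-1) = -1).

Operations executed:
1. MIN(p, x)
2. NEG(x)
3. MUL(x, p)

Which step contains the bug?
Step 3

Trace with buggy code:
Initial: p=-5, x=-5
After step 1: p=-5, x=-5
After step 2: p=-5, x=5
After step 3: p=-5, x=-25
Actual final p=-5, x=-25 ≠ expected p=-5, x=5.
Step 3 is the only position where a single-operation replacement can produce the expected result.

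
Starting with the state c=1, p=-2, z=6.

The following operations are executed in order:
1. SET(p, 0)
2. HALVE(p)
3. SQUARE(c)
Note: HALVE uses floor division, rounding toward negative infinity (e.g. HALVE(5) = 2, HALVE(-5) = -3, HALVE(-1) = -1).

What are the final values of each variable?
{c: 1, p: 0, z: 6}

Step-by-step execution:
Initial: c=1, p=-2, z=6
After step 1 (SET(p, 0)): c=1, p=0, z=6
After step 2 (HALVE(p)): c=1, p=0, z=6
After step 3 (SQUARE(c)): c=1, p=0, z=6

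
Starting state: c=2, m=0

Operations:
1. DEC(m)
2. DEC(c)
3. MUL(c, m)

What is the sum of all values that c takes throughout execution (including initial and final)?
4

Values of c at each step:
Initial: c = 2
After step 1: c = 2
After step 2: c = 1
After step 3: c = -1
Sum = 2 + 2 + 1 + -1 = 4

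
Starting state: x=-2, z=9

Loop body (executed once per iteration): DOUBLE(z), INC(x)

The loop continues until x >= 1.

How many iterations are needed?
3

Tracing iterations:
Initial: x=-2, z=9
After iteration 1: x=-1, z=18
After iteration 2: x=0, z=36
After iteration 3: x=1, z=72
x >= 1 now holds, so the loop exits after 3 iterations.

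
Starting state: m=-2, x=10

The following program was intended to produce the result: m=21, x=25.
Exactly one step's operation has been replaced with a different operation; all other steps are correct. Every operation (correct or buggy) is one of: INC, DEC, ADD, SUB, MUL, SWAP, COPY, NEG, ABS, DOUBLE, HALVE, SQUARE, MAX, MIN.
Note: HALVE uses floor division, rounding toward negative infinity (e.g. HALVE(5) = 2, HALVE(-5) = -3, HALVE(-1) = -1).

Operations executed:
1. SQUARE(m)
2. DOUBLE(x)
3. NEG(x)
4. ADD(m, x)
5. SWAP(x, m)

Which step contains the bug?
Step 3

Trace with buggy code:
Initial: m=-2, x=10
After step 1: m=4, x=10
After step 2: m=4, x=20
After step 3: m=4, x=-20
After step 4: m=-16, x=-20
After step 5: m=-20, x=-16
Actual final m=-20, x=-16 ≠ expected m=21, x=25.
Step 3 is the only position where a single-operation replacement can produce the expected result.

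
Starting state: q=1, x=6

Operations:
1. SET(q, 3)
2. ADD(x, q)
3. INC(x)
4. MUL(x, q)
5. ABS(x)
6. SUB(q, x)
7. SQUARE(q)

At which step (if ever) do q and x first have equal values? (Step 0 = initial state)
Never

q and x never become equal during execution.

Comparing values at each step:
Initial: q=1, x=6
After step 1: q=3, x=6
After step 2: q=3, x=9
After step 3: q=3, x=10
After step 4: q=3, x=30
After step 5: q=3, x=30
After step 6: q=-27, x=30
After step 7: q=729, x=30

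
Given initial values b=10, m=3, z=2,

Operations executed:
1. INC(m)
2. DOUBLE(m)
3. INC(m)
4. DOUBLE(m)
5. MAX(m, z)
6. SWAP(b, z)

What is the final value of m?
m = 18

Tracing execution:
Step 1: INC(m) → m = 4
Step 2: DOUBLE(m) → m = 8
Step 3: INC(m) → m = 9
Step 4: DOUBLE(m) → m = 18
Step 5: MAX(m, z) → m = 18
Step 6: SWAP(b, z) → m = 18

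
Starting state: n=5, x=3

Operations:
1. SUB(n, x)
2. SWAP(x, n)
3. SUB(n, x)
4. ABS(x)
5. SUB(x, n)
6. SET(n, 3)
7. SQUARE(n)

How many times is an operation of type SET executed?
1

Counting SET operations:
Step 6: SET(n, 3) ← SET
Total: 1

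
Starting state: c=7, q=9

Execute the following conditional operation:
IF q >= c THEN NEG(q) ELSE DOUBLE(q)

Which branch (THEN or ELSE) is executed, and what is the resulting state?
Branch: THEN, Final state: c=7, q=-9

Evaluating condition: q >= c
q = 9, c = 7
Condition is True, so THEN branch executes
After NEG(q): c=7, q=-9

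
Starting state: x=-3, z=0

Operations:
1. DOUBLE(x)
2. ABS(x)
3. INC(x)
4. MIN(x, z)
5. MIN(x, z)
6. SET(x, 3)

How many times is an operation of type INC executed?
1

Counting INC operations:
Step 3: INC(x) ← INC
Total: 1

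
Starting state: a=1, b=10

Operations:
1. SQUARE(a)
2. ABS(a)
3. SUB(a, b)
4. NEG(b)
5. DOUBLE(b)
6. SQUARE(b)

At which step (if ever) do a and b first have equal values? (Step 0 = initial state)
Never

a and b never become equal during execution.

Comparing values at each step:
Initial: a=1, b=10
After step 1: a=1, b=10
After step 2: a=1, b=10
After step 3: a=-9, b=10
After step 4: a=-9, b=-10
After step 5: a=-9, b=-20
After step 6: a=-9, b=400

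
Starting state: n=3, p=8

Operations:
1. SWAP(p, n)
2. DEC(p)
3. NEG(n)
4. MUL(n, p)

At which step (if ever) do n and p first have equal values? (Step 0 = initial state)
Never

n and p never become equal during execution.

Comparing values at each step:
Initial: n=3, p=8
After step 1: n=8, p=3
After step 2: n=8, p=2
After step 3: n=-8, p=2
After step 4: n=-16, p=2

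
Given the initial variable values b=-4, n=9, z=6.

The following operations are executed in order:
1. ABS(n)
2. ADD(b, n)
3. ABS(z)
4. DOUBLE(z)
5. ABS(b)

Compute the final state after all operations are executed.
{b: 5, n: 9, z: 12}

Step-by-step execution:
Initial: b=-4, n=9, z=6
After step 1 (ABS(n)): b=-4, n=9, z=6
After step 2 (ADD(b, n)): b=5, n=9, z=6
After step 3 (ABS(z)): b=5, n=9, z=6
After step 4 (DOUBLE(z)): b=5, n=9, z=12
After step 5 (ABS(b)): b=5, n=9, z=12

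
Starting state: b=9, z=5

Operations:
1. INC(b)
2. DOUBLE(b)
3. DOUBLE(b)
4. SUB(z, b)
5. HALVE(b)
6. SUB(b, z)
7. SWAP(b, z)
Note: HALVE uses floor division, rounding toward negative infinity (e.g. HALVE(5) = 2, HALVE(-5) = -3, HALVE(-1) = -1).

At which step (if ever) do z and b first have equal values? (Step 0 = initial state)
Never

z and b never become equal during execution.

Comparing values at each step:
Initial: z=5, b=9
After step 1: z=5, b=10
After step 2: z=5, b=20
After step 3: z=5, b=40
After step 4: z=-35, b=40
After step 5: z=-35, b=20
After step 6: z=-35, b=55
After step 7: z=55, b=-35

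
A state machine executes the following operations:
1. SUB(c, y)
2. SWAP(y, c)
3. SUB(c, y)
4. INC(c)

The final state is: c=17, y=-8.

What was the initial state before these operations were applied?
c=0, y=8

Working backwards:
Final state: c=17, y=-8
Before step 4 (INC(c)): c=16, y=-8
Before step 3 (SUB(c, y)): c=8, y=-8
Before step 2 (SWAP(y, c)): c=-8, y=8
Before step 1 (SUB(c, y)): c=0, y=8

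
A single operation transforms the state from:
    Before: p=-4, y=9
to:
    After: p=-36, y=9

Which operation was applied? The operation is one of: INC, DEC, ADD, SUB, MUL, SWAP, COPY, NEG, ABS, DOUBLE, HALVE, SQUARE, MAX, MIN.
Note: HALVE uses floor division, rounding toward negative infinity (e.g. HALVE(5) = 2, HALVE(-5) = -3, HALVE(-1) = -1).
MUL(p, y)

Analyzing the change:
Before: p=-4, y=9
After: p=-36, y=9
Variable p changed from -4 to -36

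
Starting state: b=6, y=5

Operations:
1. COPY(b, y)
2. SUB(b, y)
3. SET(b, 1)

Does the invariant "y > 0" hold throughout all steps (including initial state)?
Yes

The invariant holds at every step.

State at each step:
Initial: b=6, y=5
After step 1: b=5, y=5
After step 2: b=0, y=5
After step 3: b=1, y=5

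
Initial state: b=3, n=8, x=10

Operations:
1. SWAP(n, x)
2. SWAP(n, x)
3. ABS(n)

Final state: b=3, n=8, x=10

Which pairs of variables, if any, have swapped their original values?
None

Comparing initial and final values:
n: 8 → 8
b: 3 → 3
x: 10 → 10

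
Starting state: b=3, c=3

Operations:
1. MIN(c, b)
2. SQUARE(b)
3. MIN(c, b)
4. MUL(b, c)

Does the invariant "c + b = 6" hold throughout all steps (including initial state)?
No, violated after step 2

The invariant is violated after step 2.

State at each step:
Initial: b=3, c=3
After step 1: b=3, c=3
After step 2: b=9, c=3
After step 3: b=9, c=3
After step 4: b=27, c=3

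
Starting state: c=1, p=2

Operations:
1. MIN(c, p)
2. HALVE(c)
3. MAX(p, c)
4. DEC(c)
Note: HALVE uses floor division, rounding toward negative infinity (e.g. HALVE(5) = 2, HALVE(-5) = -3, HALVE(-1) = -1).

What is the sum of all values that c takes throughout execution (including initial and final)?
1

Values of c at each step:
Initial: c = 1
After step 1: c = 1
After step 2: c = 0
After step 3: c = 0
After step 4: c = -1
Sum = 1 + 1 + 0 + 0 + -1 = 1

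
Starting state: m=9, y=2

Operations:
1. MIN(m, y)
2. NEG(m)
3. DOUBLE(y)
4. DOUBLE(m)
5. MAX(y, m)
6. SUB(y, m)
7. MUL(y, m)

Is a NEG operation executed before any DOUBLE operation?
Yes

First NEG: step 2
First DOUBLE: step 3
Since 2 < 3, NEG comes first.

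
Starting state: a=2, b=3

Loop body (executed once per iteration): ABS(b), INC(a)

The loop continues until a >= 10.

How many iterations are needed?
8

Tracing iterations:
Initial: a=2, b=3
After iteration 1: a=3, b=3
After iteration 2: a=4, b=3
After iteration 3: a=5, b=3
After iteration 4: a=6, b=3
After iteration 5: a=7, b=3
After iteration 6: a=8, b=3
After iteration 7: a=9, b=3
After iteration 8: a=10, b=3
a >= 10 now holds, so the loop exits after 8 iterations.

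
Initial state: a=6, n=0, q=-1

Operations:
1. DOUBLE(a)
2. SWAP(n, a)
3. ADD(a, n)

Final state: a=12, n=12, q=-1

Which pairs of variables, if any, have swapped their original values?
None

Comparing initial and final values:
q: -1 → -1
a: 6 → 12
n: 0 → 12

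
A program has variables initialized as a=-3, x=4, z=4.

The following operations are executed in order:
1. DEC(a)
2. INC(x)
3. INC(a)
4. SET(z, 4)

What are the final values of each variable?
{a: -3, x: 5, z: 4}

Step-by-step execution:
Initial: a=-3, x=4, z=4
After step 1 (DEC(a)): a=-4, x=4, z=4
After step 2 (INC(x)): a=-4, x=5, z=4
After step 3 (INC(a)): a=-3, x=5, z=4
After step 4 (SET(z, 4)): a=-3, x=5, z=4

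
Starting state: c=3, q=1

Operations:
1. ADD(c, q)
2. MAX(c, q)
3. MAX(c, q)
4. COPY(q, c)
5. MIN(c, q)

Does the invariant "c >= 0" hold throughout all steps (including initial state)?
Yes

The invariant holds at every step.

State at each step:
Initial: c=3, q=1
After step 1: c=4, q=1
After step 2: c=4, q=1
After step 3: c=4, q=1
After step 4: c=4, q=4
After step 5: c=4, q=4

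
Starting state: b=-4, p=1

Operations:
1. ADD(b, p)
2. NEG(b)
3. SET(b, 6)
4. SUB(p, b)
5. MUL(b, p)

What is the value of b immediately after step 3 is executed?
b = 6

Tracing b through execution:
Initial: b = -4
After step 1 (ADD(b, p)): b = -3
After step 2 (NEG(b)): b = 3
After step 3 (SET(b, 6)): b = 6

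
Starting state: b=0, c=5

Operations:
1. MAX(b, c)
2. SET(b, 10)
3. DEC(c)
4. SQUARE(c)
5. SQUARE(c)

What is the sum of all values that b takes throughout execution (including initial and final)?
45

Values of b at each step:
Initial: b = 0
After step 1: b = 5
After step 2: b = 10
After step 3: b = 10
After step 4: b = 10
After step 5: b = 10
Sum = 0 + 5 + 10 + 10 + 10 + 10 = 45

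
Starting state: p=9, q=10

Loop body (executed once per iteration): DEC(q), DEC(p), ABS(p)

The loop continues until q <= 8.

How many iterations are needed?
2

Tracing iterations:
Initial: p=9, q=10
After iteration 1: p=8, q=9
After iteration 2: p=7, q=8
q <= 8 now holds, so the loop exits after 2 iterations.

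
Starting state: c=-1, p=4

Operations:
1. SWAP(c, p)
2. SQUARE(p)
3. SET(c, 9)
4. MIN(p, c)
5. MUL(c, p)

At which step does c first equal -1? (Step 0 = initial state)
Step 0

Tracing c:
Initial: c = -1 ← first occurrence
After step 1: c = 4
After step 2: c = 4
After step 3: c = 9
After step 4: c = 9
After step 5: c = 9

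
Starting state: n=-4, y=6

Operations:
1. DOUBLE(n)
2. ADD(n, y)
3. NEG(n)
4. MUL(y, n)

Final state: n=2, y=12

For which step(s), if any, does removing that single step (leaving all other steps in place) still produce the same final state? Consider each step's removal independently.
None - removing any single step changes the final result

Testing removal of each single step:
Without step 1: final = n=-2, y=-12 (different)
Without step 2: final = n=8, y=48 (different)
Without step 3: final = n=-2, y=-12 (different)
Without step 4: final = n=2, y=6 (different)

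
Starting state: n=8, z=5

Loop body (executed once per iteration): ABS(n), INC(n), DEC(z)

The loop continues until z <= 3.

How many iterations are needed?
2

Tracing iterations:
Initial: n=8, z=5
After iteration 1: n=9, z=4
After iteration 2: n=10, z=3
z <= 3 now holds, so the loop exits after 2 iterations.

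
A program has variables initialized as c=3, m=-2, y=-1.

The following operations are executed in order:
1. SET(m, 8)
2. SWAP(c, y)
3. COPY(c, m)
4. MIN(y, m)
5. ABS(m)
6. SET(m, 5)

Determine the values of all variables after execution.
{c: 8, m: 5, y: 3}

Step-by-step execution:
Initial: c=3, m=-2, y=-1
After step 1 (SET(m, 8)): c=3, m=8, y=-1
After step 2 (SWAP(c, y)): c=-1, m=8, y=3
After step 3 (COPY(c, m)): c=8, m=8, y=3
After step 4 (MIN(y, m)): c=8, m=8, y=3
After step 5 (ABS(m)): c=8, m=8, y=3
After step 6 (SET(m, 5)): c=8, m=5, y=3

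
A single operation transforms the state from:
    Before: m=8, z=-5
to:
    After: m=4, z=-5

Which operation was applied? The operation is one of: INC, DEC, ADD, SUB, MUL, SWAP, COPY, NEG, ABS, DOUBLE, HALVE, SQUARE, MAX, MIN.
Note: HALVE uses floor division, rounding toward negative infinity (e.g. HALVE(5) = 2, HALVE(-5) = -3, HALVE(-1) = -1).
HALVE(m)

Analyzing the change:
Before: m=8, z=-5
After: m=4, z=-5
Variable m changed from 8 to 4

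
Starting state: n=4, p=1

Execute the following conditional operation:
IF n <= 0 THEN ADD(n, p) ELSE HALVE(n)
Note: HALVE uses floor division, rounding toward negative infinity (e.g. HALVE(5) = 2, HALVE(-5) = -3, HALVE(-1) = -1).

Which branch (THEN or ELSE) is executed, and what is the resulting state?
Branch: ELSE, Final state: n=2, p=1

Evaluating condition: n <= 0
n = 4
Condition is False, so ELSE branch executes
After HALVE(n): n=2, p=1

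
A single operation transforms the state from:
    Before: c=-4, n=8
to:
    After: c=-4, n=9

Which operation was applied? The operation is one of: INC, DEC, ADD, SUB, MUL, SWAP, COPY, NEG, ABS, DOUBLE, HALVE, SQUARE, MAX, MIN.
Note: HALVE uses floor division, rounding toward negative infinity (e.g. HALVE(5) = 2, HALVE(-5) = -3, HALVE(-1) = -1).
INC(n)

Analyzing the change:
Before: c=-4, n=8
After: c=-4, n=9
Variable n changed from 8 to 9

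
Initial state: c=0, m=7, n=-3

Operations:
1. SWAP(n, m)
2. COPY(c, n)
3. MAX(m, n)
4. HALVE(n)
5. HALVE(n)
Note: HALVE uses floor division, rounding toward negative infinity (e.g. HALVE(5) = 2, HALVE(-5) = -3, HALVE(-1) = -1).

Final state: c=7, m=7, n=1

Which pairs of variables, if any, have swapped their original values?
None

Comparing initial and final values:
n: -3 → 1
m: 7 → 7
c: 0 → 7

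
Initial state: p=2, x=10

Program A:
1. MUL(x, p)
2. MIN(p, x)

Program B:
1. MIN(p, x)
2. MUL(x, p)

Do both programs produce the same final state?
Yes

Program A final state: p=2, x=20
Program B final state: p=2, x=20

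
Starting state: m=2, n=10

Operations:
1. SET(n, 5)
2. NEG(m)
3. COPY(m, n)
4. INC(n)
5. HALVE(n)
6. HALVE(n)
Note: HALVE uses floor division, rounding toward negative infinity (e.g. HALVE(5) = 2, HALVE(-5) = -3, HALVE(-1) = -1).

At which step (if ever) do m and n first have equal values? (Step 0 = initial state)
Step 3

m and n first become equal after step 3.

Comparing values at each step:
Initial: m=2, n=10
After step 1: m=2, n=5
After step 2: m=-2, n=5
After step 3: m=5, n=5 ← equal!
After step 4: m=5, n=6
After step 5: m=5, n=3
After step 6: m=5, n=1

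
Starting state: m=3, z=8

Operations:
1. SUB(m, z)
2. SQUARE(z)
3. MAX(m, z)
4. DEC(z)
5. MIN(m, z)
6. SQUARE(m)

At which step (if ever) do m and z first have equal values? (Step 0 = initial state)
Step 3

m and z first become equal after step 3.

Comparing values at each step:
Initial: m=3, z=8
After step 1: m=-5, z=8
After step 2: m=-5, z=64
After step 3: m=64, z=64 ← equal!
After step 4: m=64, z=63
After step 5: m=63, z=63 ← equal!
After step 6: m=3969, z=63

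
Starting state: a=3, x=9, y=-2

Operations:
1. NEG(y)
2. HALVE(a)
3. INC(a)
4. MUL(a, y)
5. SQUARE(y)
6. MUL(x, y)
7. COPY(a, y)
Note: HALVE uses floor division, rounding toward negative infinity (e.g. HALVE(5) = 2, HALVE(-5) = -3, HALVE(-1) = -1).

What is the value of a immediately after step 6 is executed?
a = 4

Tracing a through execution:
Initial: a = 3
After step 1 (NEG(y)): a = 3
After step 2 (HALVE(a)): a = 1
After step 3 (INC(a)): a = 2
After step 4 (MUL(a, y)): a = 4
After step 5 (SQUARE(y)): a = 4
After step 6 (MUL(x, y)): a = 4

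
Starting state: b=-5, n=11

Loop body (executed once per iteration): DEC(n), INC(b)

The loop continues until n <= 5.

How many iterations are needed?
6

Tracing iterations:
Initial: b=-5, n=11
After iteration 1: b=-4, n=10
After iteration 2: b=-3, n=9
After iteration 3: b=-2, n=8
After iteration 4: b=-1, n=7
After iteration 5: b=0, n=6
After iteration 6: b=1, n=5
n <= 5 now holds, so the loop exits after 6 iterations.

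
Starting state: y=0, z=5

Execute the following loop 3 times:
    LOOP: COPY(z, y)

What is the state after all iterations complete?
y=0, z=0

Iteration trace:
Start: y=0, z=5
After iteration 1: y=0, z=0
After iteration 2: y=0, z=0
After iteration 3: y=0, z=0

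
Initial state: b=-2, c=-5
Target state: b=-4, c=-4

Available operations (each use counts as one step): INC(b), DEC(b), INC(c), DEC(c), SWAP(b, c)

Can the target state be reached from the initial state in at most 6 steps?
Yes

Path (3 steps): DEC(b) → DEC(b) → INC(c)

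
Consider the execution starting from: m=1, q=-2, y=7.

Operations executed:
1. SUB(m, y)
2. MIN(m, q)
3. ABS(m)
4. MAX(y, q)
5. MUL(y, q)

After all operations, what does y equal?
y = -14

Tracing execution:
Step 1: SUB(m, y) → y = 7
Step 2: MIN(m, q) → y = 7
Step 3: ABS(m) → y = 7
Step 4: MAX(y, q) → y = 7
Step 5: MUL(y, q) → y = -14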